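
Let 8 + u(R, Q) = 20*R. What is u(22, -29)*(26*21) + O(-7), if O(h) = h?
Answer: 235865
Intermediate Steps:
u(R, Q) = -8 + 20*R
u(22, -29)*(26*21) + O(-7) = (-8 + 20*22)*(26*21) - 7 = (-8 + 440)*546 - 7 = 432*546 - 7 = 235872 - 7 = 235865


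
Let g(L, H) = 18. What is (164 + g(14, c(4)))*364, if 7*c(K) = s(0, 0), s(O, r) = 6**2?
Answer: 66248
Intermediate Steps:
s(O, r) = 36
c(K) = 36/7 (c(K) = (1/7)*36 = 36/7)
(164 + g(14, c(4)))*364 = (164 + 18)*364 = 182*364 = 66248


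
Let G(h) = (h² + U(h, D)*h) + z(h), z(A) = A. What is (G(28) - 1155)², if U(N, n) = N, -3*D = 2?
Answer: 194481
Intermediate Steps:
D = -⅔ (D = -⅓*2 = -⅔ ≈ -0.66667)
G(h) = h + 2*h² (G(h) = (h² + h*h) + h = (h² + h²) + h = 2*h² + h = h + 2*h²)
(G(28) - 1155)² = (28*(1 + 2*28) - 1155)² = (28*(1 + 56) - 1155)² = (28*57 - 1155)² = (1596 - 1155)² = 441² = 194481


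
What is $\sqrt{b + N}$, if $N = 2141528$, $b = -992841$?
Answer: $\sqrt{1148687} \approx 1071.8$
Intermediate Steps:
$\sqrt{b + N} = \sqrt{-992841 + 2141528} = \sqrt{1148687}$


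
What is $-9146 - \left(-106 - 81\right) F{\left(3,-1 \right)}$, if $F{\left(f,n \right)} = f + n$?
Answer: $-8772$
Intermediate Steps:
$-9146 - \left(-106 - 81\right) F{\left(3,-1 \right)} = -9146 - \left(-106 - 81\right) \left(3 - 1\right) = -9146 - \left(-187\right) 2 = -9146 - -374 = -9146 + 374 = -8772$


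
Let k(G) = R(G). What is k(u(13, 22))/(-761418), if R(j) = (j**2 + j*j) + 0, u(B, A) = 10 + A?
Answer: -1024/380709 ≈ -0.0026897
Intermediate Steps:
R(j) = 2*j**2 (R(j) = (j**2 + j**2) + 0 = 2*j**2 + 0 = 2*j**2)
k(G) = 2*G**2
k(u(13, 22))/(-761418) = (2*(10 + 22)**2)/(-761418) = (2*32**2)*(-1/761418) = (2*1024)*(-1/761418) = 2048*(-1/761418) = -1024/380709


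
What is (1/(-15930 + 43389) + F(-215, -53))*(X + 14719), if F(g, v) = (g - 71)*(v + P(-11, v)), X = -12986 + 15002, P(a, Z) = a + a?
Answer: 9856840545985/27459 ≈ 3.5897e+8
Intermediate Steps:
P(a, Z) = 2*a
X = 2016
F(g, v) = (-71 + g)*(-22 + v) (F(g, v) = (g - 71)*(v + 2*(-11)) = (-71 + g)*(v - 22) = (-71 + g)*(-22 + v))
(1/(-15930 + 43389) + F(-215, -53))*(X + 14719) = (1/(-15930 + 43389) + (1562 - 71*(-53) - 22*(-215) - 215*(-53)))*(2016 + 14719) = (1/27459 + (1562 + 3763 + 4730 + 11395))*16735 = (1/27459 + 21450)*16735 = (588995551/27459)*16735 = 9856840545985/27459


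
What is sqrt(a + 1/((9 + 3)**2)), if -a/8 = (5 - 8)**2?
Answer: I*sqrt(10367)/12 ≈ 8.4849*I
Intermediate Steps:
a = -72 (a = -8*(5 - 8)**2 = -8*(-3)**2 = -8*9 = -72)
sqrt(a + 1/((9 + 3)**2)) = sqrt(-72 + 1/((9 + 3)**2)) = sqrt(-72 + 1/(12**2)) = sqrt(-72 + 1/144) = sqrt(-10367/144) = I*sqrt(10367)/12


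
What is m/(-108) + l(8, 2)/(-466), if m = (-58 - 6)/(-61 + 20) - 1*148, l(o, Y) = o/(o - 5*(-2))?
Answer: 349487/257931 ≈ 1.3550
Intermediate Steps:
l(o, Y) = o/(10 + o) (l(o, Y) = o/(o + 10) = o/(10 + o))
m = -6004/41 (m = -64/(-41) - 148 = -64*(-1/41) - 148 = 64/41 - 148 = -6004/41 ≈ -146.44)
m/(-108) + l(8, 2)/(-466) = -6004/41/(-108) + (8/(10 + 8))/(-466) = -6004/41*(-1/108) + (8/18)*(-1/466) = 1501/1107 + (8*(1/18))*(-1/466) = 1501/1107 + (4/9)*(-1/466) = 1501/1107 - 2/2097 = 349487/257931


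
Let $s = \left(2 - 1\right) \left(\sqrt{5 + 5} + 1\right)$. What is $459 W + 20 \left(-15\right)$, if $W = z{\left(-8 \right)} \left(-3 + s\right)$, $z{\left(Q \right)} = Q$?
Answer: $7044 - 3672 \sqrt{10} \approx -4567.9$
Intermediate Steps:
$s = 1 + \sqrt{10}$ ($s = 1 \left(\sqrt{10} + 1\right) = 1 \left(1 + \sqrt{10}\right) = 1 + \sqrt{10} \approx 4.1623$)
$W = 16 - 8 \sqrt{10}$ ($W = - 8 \left(-3 + \left(1 + \sqrt{10}\right)\right) = - 8 \left(-2 + \sqrt{10}\right) = 16 - 8 \sqrt{10} \approx -9.2982$)
$459 W + 20 \left(-15\right) = 459 \left(16 - 8 \sqrt{10}\right) + 20 \left(-15\right) = \left(7344 - 3672 \sqrt{10}\right) - 300 = 7044 - 3672 \sqrt{10}$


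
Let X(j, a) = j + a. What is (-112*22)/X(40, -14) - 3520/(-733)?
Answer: -857296/9529 ≈ -89.967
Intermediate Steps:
X(j, a) = a + j
(-112*22)/X(40, -14) - 3520/(-733) = (-112*22)/(-14 + 40) - 3520/(-733) = -2464/26 - 3520*(-1/733) = -2464*1/26 + 3520/733 = -1232/13 + 3520/733 = -857296/9529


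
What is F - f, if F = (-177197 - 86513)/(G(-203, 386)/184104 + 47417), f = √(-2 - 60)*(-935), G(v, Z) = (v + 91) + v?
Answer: -5394451760/969962117 + 935*I*√62 ≈ -5.5615 + 7362.2*I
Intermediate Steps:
G(v, Z) = 91 + 2*v (G(v, Z) = (91 + v) + v = 91 + 2*v)
f = -935*I*√62 (f = √(-62)*(-935) = (I*√62)*(-935) = -935*I*√62 ≈ -7362.2*I)
F = -5394451760/969962117 (F = (-177197 - 86513)/((91 + 2*(-203))/184104 + 47417) = -263710/((91 - 406)*(1/184104) + 47417) = -263710/(-315*1/184104 + 47417) = -263710/(-35/20456 + 47417) = -263710/969962117/20456 = -263710*20456/969962117 = -5394451760/969962117 ≈ -5.5615)
F - f = -5394451760/969962117 - (-935)*I*√62 = -5394451760/969962117 + 935*I*√62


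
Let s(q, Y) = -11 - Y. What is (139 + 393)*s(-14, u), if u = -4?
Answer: -3724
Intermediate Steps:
(139 + 393)*s(-14, u) = (139 + 393)*(-11 - 1*(-4)) = 532*(-11 + 4) = 532*(-7) = -3724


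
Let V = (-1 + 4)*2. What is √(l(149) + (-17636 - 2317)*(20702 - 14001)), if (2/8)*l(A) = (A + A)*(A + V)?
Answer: I*√133520293 ≈ 11555.0*I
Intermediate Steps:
V = 6 (V = 3*2 = 6)
l(A) = 8*A*(6 + A) (l(A) = 4*((A + A)*(A + 6)) = 4*((2*A)*(6 + A)) = 4*(2*A*(6 + A)) = 8*A*(6 + A))
√(l(149) + (-17636 - 2317)*(20702 - 14001)) = √(8*149*(6 + 149) + (-17636 - 2317)*(20702 - 14001)) = √(8*149*155 - 19953*6701) = √(184760 - 133705053) = √(-133520293) = I*√133520293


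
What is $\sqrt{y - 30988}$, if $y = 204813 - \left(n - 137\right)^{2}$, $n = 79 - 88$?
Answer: $\sqrt{152509} \approx 390.52$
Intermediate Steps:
$n = -9$ ($n = 79 - 88 = -9$)
$y = 183497$ ($y = 204813 - \left(-9 - 137\right)^{2} = 204813 - \left(-146\right)^{2} = 204813 - 21316 = 183497$)
$\sqrt{y - 30988} = \sqrt{183497 - 30988} = \sqrt{152509}$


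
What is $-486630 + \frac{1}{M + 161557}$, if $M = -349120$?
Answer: $- \frac{91273782691}{187563} \approx -4.8663 \cdot 10^{5}$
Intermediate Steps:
$-486630 + \frac{1}{M + 161557} = -486630 + \frac{1}{-349120 + 161557} = -486630 + \frac{1}{-187563} = -486630 - \frac{1}{187563} = - \frac{91273782691}{187563}$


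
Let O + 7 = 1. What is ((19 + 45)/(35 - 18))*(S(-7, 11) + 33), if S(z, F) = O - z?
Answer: 128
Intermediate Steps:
O = -6 (O = -7 + 1 = -6)
S(z, F) = -6 - z
((19 + 45)/(35 - 18))*(S(-7, 11) + 33) = ((19 + 45)/(35 - 18))*((-6 - 1*(-7)) + 33) = (64/17)*((-6 + 7) + 33) = (64*(1/17))*(1 + 33) = (64/17)*34 = 128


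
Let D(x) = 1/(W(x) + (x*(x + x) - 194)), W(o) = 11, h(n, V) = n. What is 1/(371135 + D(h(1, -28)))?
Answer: 181/67175434 ≈ 2.6944e-6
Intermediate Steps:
D(x) = 1/(-183 + 2*x²) (D(x) = 1/(11 + (x*(x + x) - 194)) = 1/(11 + (x*(2*x) - 194)) = 1/(11 + (2*x² - 194)) = 1/(11 + (-194 + 2*x²)) = 1/(-183 + 2*x²))
1/(371135 + D(h(1, -28))) = 1/(371135 + 1/(-183 + 2*1²)) = 1/(371135 + 1/(-183 + 2*1)) = 1/(371135 + 1/(-183 + 2)) = 1/(371135 + 1/(-181)) = 1/(371135 - 1/181) = 1/(67175434/181) = 181/67175434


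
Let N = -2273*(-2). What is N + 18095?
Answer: 22641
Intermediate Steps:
N = 4546
N + 18095 = 4546 + 18095 = 22641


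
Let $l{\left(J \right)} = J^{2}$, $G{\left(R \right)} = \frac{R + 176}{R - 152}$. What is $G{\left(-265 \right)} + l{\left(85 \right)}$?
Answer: $\frac{3012914}{417} \approx 7225.2$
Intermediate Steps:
$G{\left(R \right)} = \frac{176 + R}{-152 + R}$
$G{\left(-265 \right)} + l{\left(85 \right)} = \frac{176 - 265}{-152 - 265} + 85^{2} = \frac{1}{-417} \left(-89\right) + 7225 = \left(- \frac{1}{417}\right) \left(-89\right) + 7225 = \frac{89}{417} + 7225 = \frac{3012914}{417}$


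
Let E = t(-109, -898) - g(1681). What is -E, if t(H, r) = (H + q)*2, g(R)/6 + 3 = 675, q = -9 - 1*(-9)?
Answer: 4250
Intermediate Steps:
q = 0 (q = -9 + 9 = 0)
g(R) = 4032 (g(R) = -18 + 6*675 = -18 + 4050 = 4032)
t(H, r) = 2*H (t(H, r) = (H + 0)*2 = H*2 = 2*H)
E = -4250 (E = 2*(-109) - 1*4032 = -218 - 4032 = -4250)
-E = -1*(-4250) = 4250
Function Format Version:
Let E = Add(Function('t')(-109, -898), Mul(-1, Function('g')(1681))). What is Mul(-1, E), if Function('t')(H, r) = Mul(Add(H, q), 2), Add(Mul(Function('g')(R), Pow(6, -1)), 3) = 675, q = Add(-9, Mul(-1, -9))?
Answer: 4250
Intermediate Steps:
q = 0 (q = Add(-9, 9) = 0)
Function('g')(R) = 4032 (Function('g')(R) = Add(-18, Mul(6, 675)) = Add(-18, 4050) = 4032)
Function('t')(H, r) = Mul(2, H) (Function('t')(H, r) = Mul(Add(H, 0), 2) = Mul(H, 2) = Mul(2, H))
E = -4250 (E = Add(Mul(2, -109), Mul(-1, 4032)) = Add(-218, -4032) = -4250)
Mul(-1, E) = Mul(-1, -4250) = 4250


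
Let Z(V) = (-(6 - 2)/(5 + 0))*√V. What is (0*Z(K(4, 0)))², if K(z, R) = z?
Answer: 0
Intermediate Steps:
Z(V) = -4*√V/5 (Z(V) = (-4/5)*√V = (-1*⅘)*√V = -4*√V/5)
(0*Z(K(4, 0)))² = (0*(-4*√4/5))² = (0*(-⅘*2))² = (0*(-8/5))² = 0² = 0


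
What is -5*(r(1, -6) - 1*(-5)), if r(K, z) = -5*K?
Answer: 0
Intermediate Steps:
-5*(r(1, -6) - 1*(-5)) = -5*(-5*1 - 1*(-5)) = -5*(-5 + 5) = -5*0 = 0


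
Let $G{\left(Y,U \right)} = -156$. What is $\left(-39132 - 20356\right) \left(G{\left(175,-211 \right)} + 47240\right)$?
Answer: $-2800932992$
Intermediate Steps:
$\left(-39132 - 20356\right) \left(G{\left(175,-211 \right)} + 47240\right) = \left(-39132 - 20356\right) \left(-156 + 47240\right) = \left(-59488\right) 47084 = -2800932992$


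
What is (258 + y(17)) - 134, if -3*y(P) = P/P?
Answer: 371/3 ≈ 123.67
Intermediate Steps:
y(P) = -⅓ (y(P) = -P/(3*P) = -⅓*1 = -⅓)
(258 + y(17)) - 134 = (258 - ⅓) - 134 = 773/3 - 134 = 371/3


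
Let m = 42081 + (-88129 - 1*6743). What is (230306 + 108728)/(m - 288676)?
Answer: -339034/341467 ≈ -0.99288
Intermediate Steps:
m = -52791 (m = 42081 + (-88129 - 6743) = 42081 - 94872 = -52791)
(230306 + 108728)/(m - 288676) = (230306 + 108728)/(-52791 - 288676) = 339034/(-341467) = 339034*(-1/341467) = -339034/341467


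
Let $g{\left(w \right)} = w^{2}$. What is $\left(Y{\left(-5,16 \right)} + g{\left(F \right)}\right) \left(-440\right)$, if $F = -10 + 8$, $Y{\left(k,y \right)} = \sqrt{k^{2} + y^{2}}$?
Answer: $-1760 - 440 \sqrt{281} \approx -9135.8$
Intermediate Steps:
$F = -2$
$\left(Y{\left(-5,16 \right)} + g{\left(F \right)}\right) \left(-440\right) = \left(\sqrt{\left(-5\right)^{2} + 16^{2}} + \left(-2\right)^{2}\right) \left(-440\right) = \left(\sqrt{25 + 256} + 4\right) \left(-440\right) = \left(\sqrt{281} + 4\right) \left(-440\right) = \left(4 + \sqrt{281}\right) \left(-440\right) = -1760 - 440 \sqrt{281}$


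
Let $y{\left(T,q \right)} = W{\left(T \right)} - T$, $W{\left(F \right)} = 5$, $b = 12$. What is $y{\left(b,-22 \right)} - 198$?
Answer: $-205$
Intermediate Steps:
$y{\left(T,q \right)} = 5 - T$
$y{\left(b,-22 \right)} - 198 = \left(5 - 12\right) - 198 = -7 - 198 = -205$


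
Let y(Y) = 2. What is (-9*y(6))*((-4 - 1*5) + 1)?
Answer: 144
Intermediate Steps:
(-9*y(6))*((-4 - 1*5) + 1) = (-9*2)*((-4 - 1*5) + 1) = -18*((-4 - 5) + 1) = -18*(-9 + 1) = -18*(-8) = 144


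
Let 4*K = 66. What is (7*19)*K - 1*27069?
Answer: -49749/2 ≈ -24875.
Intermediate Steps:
K = 33/2 (K = (1/4)*66 = 33/2 ≈ 16.500)
(7*19)*K - 1*27069 = (7*19)*(33/2) - 1*27069 = 133*(33/2) - 27069 = 4389/2 - 27069 = -49749/2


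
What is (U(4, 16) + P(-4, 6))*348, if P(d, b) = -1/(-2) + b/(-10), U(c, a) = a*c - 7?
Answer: 99006/5 ≈ 19801.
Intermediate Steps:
U(c, a) = -7 + a*c
P(d, b) = ½ - b/10 (P(d, b) = -1*(-½) + b*(-⅒) = ½ - b/10)
(U(4, 16) + P(-4, 6))*348 = ((-7 + 16*4) + (½ - ⅒*6))*348 = ((-7 + 64) + (½ - ⅗))*348 = (57 - ⅒)*348 = (569/10)*348 = 99006/5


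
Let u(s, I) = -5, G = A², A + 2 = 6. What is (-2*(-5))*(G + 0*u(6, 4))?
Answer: 160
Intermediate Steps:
A = 4 (A = -2 + 6 = 4)
G = 16 (G = 4² = 16)
(-2*(-5))*(G + 0*u(6, 4)) = (-2*(-5))*(16 + 0*(-5)) = 10*(16 + 0) = 10*16 = 160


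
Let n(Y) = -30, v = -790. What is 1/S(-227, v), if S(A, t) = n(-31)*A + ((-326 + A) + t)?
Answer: 1/5467 ≈ 0.00018292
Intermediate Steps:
S(A, t) = -326 + t - 29*A (S(A, t) = -30*A + ((-326 + A) + t) = -30*A + (-326 + A + t) = -326 + t - 29*A)
1/S(-227, v) = 1/(-326 - 790 - 29*(-227)) = 1/(-326 - 790 + 6583) = 1/5467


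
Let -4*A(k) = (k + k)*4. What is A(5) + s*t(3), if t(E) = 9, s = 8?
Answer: 62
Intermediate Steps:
A(k) = -2*k (A(k) = -(k + k)*4/4 = -2*k*4/4 = -2*k)
A(5) + s*t(3) = -2*5 + 8*9 = -10 + 72 = 62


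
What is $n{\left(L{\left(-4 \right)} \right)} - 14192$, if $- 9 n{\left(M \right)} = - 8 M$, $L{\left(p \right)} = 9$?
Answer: $-14184$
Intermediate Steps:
$n{\left(M \right)} = \frac{8 M}{9}$ ($n{\left(M \right)} = - \frac{\left(-8\right) M}{9} = \frac{8 M}{9}$)
$n{\left(L{\left(-4 \right)} \right)} - 14192 = \frac{8}{9} \cdot 9 - 14192 = 8 - 14192 = -14184$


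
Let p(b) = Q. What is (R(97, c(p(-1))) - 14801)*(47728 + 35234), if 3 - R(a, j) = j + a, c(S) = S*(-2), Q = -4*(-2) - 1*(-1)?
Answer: -1234225674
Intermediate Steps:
Q = 9 (Q = 8 + 1 = 9)
p(b) = 9
c(S) = -2*S
R(a, j) = 3 - a - j (R(a, j) = 3 - (j + a) = 3 - (a + j) = 3 + (-a - j) = 3 - a - j)
(R(97, c(p(-1))) - 14801)*(47728 + 35234) = ((3 - 1*97 - (-2)*9) - 14801)*(47728 + 35234) = ((3 - 97 - 1*(-18)) - 14801)*82962 = ((3 - 97 + 18) - 14801)*82962 = (-76 - 14801)*82962 = -14877*82962 = -1234225674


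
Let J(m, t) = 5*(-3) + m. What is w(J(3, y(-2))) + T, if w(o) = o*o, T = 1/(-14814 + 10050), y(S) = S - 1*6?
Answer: 686015/4764 ≈ 144.00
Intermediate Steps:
y(S) = -6 + S (y(S) = S - 6 = -6 + S)
J(m, t) = -15 + m
T = -1/4764 (T = 1/(-4764) = -1/4764 ≈ -0.00020991)
w(o) = o²
w(J(3, y(-2))) + T = (-15 + 3)² - 1/4764 = (-12)² - 1/4764 = 144 - 1/4764 = 686015/4764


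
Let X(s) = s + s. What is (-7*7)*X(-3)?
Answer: 294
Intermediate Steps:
X(s) = 2*s
(-7*7)*X(-3) = (-7*7)*(2*(-3)) = -49*(-6) = 294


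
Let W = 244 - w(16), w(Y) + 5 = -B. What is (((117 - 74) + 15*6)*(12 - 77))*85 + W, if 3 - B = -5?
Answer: -734568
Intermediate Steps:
B = 8 (B = 3 - 1*(-5) = 3 + 5 = 8)
w(Y) = -13 (w(Y) = -5 - 1*8 = -5 - 8 = -13)
W = 257 (W = 244 - 1*(-13) = 244 + 13 = 257)
(((117 - 74) + 15*6)*(12 - 77))*85 + W = (((117 - 74) + 15*6)*(12 - 77))*85 + 257 = ((43 + 90)*(-65))*85 + 257 = (133*(-65))*85 + 257 = -8645*85 + 257 = -734825 + 257 = -734568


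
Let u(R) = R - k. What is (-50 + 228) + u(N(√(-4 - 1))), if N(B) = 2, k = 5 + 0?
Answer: 175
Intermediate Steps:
k = 5
u(R) = -5 + R (u(R) = R - 1*5 = R - 5 = -5 + R)
(-50 + 228) + u(N(√(-4 - 1))) = (-50 + 228) + (-5 + 2) = 178 - 3 = 175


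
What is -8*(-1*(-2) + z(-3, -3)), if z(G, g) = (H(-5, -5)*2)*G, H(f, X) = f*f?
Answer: 1184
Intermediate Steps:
H(f, X) = f²
z(G, g) = 50*G (z(G, g) = ((-5)²*2)*G = (25*2)*G = 50*G)
-8*(-1*(-2) + z(-3, -3)) = -8*(-1*(-2) + 50*(-3)) = -8*(2 - 150) = -8*(-148) = 1184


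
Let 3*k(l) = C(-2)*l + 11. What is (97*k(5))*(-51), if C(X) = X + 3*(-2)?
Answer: 47821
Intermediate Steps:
C(X) = -6 + X (C(X) = X - 6 = -6 + X)
k(l) = 11/3 - 8*l/3 (k(l) = ((-6 - 2)*l + 11)/3 = (-8*l + 11)/3 = (11 - 8*l)/3 = 11/3 - 8*l/3)
(97*k(5))*(-51) = (97*(11/3 - 8/3*5))*(-51) = (97*(11/3 - 40/3))*(-51) = (97*(-29/3))*(-51) = -2813/3*(-51) = 47821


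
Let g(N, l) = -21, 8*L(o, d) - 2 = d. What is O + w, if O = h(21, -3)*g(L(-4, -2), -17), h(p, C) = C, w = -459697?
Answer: -459634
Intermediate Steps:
L(o, d) = ¼ + d/8
O = 63 (O = -3*(-21) = 63)
O + w = 63 - 459697 = -459634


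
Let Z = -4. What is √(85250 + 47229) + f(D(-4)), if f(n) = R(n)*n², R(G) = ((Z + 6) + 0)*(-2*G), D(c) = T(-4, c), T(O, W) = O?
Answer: 256 + √132479 ≈ 619.98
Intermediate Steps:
D(c) = -4
R(G) = -4*G (R(G) = ((-4 + 6) + 0)*(-2*G) = (2 + 0)*(-2*G) = 2*(-2*G) = -4*G)
f(n) = -4*n³ (f(n) = (-4*n)*n² = -4*n³)
√(85250 + 47229) + f(D(-4)) = √(85250 + 47229) - 4*(-4)³ = √132479 - 4*(-64) = √132479 + 256 = 256 + √132479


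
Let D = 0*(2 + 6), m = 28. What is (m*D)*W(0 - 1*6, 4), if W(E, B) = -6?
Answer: 0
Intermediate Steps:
D = 0 (D = 0*8 = 0)
(m*D)*W(0 - 1*6, 4) = (28*0)*(-6) = 0*(-6) = 0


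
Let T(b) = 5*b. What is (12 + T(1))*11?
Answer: 187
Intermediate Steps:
(12 + T(1))*11 = (12 + 5*1)*11 = (12 + 5)*11 = 17*11 = 187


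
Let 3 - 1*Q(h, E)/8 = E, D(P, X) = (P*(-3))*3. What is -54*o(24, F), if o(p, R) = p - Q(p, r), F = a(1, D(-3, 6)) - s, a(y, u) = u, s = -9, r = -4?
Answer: 1728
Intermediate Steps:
D(P, X) = -9*P (D(P, X) = -3*P*3 = -9*P)
Q(h, E) = 24 - 8*E
F = 36 (F = -9*(-3) - 1*(-9) = 27 + 9 = 36)
o(p, R) = -56 + p (o(p, R) = p - (24 - 8*(-4)) = p - (24 + 32) = p - 1*56 = p - 56 = -56 + p)
-54*o(24, F) = -54*(-56 + 24) = -54*(-32) = 1728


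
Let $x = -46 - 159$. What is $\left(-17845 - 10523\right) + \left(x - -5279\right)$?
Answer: $-23294$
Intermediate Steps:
$x = -205$ ($x = -46 - 159 = -205$)
$\left(-17845 - 10523\right) + \left(x - -5279\right) = \left(-17845 - 10523\right) - -5074 = -28368 + \left(-205 + 5279\right) = -28368 + 5074 = -23294$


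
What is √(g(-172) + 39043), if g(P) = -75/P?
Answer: √288765253/86 ≈ 197.59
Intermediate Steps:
√(g(-172) + 39043) = √(-75/(-172) + 39043) = √(-75*(-1/172) + 39043) = √(75/172 + 39043) = √(6715471/172) = √288765253/86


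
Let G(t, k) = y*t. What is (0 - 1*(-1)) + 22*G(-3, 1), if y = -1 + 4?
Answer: -197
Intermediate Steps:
y = 3
G(t, k) = 3*t
(0 - 1*(-1)) + 22*G(-3, 1) = (0 - 1*(-1)) + 22*(3*(-3)) = (0 + 1) + 22*(-9) = 1 - 198 = -197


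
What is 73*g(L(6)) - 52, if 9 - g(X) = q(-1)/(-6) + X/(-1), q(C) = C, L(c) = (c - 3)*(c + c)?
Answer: 19325/6 ≈ 3220.8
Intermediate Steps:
L(c) = 2*c*(-3 + c) (L(c) = (-3 + c)*(2*c) = 2*c*(-3 + c))
g(X) = 53/6 + X (g(X) = 9 - (-1/(-6) + X/(-1)) = 9 - (-1*(-⅙) + X*(-1)) = 9 - (⅙ - X) = 9 + (-⅙ + X) = 53/6 + X)
73*g(L(6)) - 52 = 73*(53/6 + 2*6*(-3 + 6)) - 52 = 73*(53/6 + 2*6*3) - 52 = 73*(53/6 + 36) - 52 = 73*(269/6) - 52 = 19637/6 - 52 = 19325/6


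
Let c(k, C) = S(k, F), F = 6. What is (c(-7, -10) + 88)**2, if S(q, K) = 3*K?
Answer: 11236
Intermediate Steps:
c(k, C) = 18 (c(k, C) = 3*6 = 18)
(c(-7, -10) + 88)**2 = (18 + 88)**2 = 106**2 = 11236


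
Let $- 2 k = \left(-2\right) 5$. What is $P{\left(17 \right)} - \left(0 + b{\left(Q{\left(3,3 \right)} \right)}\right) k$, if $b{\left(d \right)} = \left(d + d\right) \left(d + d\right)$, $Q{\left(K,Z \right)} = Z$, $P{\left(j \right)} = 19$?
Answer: $-161$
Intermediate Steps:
$k = 5$ ($k = - \frac{\left(-2\right) 5}{2} = \left(- \frac{1}{2}\right) \left(-10\right) = 5$)
$b{\left(d \right)} = 4 d^{2}$ ($b{\left(d \right)} = 2 d 2 d = 4 d^{2}$)
$P{\left(17 \right)} - \left(0 + b{\left(Q{\left(3,3 \right)} \right)}\right) k = 19 - \left(0 + 4 \cdot 3^{2}\right) 5 = 19 - \left(0 + 4 \cdot 9\right) 5 = 19 - \left(0 + 36\right) 5 = 19 - 36 \cdot 5 = 19 - 180 = -161$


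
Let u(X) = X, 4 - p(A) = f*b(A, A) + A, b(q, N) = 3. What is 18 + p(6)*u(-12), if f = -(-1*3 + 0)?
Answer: 150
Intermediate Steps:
f = 3 (f = -(-3 + 0) = -1*(-3) = 3)
p(A) = -5 - A (p(A) = 4 - (3*3 + A) = 4 - (9 + A) = 4 + (-9 - A) = -5 - A)
18 + p(6)*u(-12) = 18 + (-5 - 1*6)*(-12) = 18 + (-5 - 6)*(-12) = 18 - 11*(-12) = 18 + 132 = 150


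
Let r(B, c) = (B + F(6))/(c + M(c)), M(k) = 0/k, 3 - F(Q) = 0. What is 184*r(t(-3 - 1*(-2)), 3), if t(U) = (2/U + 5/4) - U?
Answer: 598/3 ≈ 199.33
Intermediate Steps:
F(Q) = 3 (F(Q) = 3 - 1*0 = 3 + 0 = 3)
M(k) = 0
t(U) = 5/4 - U + 2/U (t(U) = (2/U + 5*(¼)) - U = (2/U + 5/4) - U = (5/4 + 2/U) - U = 5/4 - U + 2/U)
r(B, c) = (3 + B)/c (r(B, c) = (B + 3)/(c + 0) = (3 + B)/c)
184*r(t(-3 - 1*(-2)), 3) = 184*((3 + (5/4 - (-3 - 1*(-2)) + 2/(-3 - 1*(-2))))/3) = 184*((3 + (5/4 - (-3 + 2) + 2/(-3 + 2)))/3) = 184*((3 + (5/4 - 1*(-1) + 2/(-1)))/3) = 184*((3 + (5/4 + 1 + 2*(-1)))/3) = 184*((3 + (5/4 + 1 - 2))/3) = 184*((3 + ¼)/3) = 184*((⅓)*(13/4)) = 184*(13/12) = 598/3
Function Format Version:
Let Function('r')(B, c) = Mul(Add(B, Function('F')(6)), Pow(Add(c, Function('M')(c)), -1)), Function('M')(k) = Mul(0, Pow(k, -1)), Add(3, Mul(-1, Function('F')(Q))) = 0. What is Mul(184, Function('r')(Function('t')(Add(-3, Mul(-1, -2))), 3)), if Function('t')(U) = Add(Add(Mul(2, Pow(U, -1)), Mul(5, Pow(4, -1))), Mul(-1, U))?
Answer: Rational(598, 3) ≈ 199.33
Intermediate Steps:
Function('F')(Q) = 3 (Function('F')(Q) = Add(3, Mul(-1, 0)) = Add(3, 0) = 3)
Function('M')(k) = 0
Function('t')(U) = Add(Rational(5, 4), Mul(-1, U), Mul(2, Pow(U, -1))) (Function('t')(U) = Add(Add(Mul(2, Pow(U, -1)), Mul(5, Rational(1, 4))), Mul(-1, U)) = Add(Add(Mul(2, Pow(U, -1)), Rational(5, 4)), Mul(-1, U)) = Add(Add(Rational(5, 4), Mul(2, Pow(U, -1))), Mul(-1, U)) = Add(Rational(5, 4), Mul(-1, U), Mul(2, Pow(U, -1))))
Function('r')(B, c) = Mul(Pow(c, -1), Add(3, B)) (Function('r')(B, c) = Mul(Add(B, 3), Pow(Add(c, 0), -1)) = Mul(Add(3, B), Pow(c, -1)) = Mul(Pow(c, -1), Add(3, B)))
Mul(184, Function('r')(Function('t')(Add(-3, Mul(-1, -2))), 3)) = Mul(184, Mul(Pow(3, -1), Add(3, Add(Rational(5, 4), Mul(-1, Add(-3, Mul(-1, -2))), Mul(2, Pow(Add(-3, Mul(-1, -2)), -1)))))) = Mul(184, Mul(Rational(1, 3), Add(3, Add(Rational(5, 4), Mul(-1, Add(-3, 2)), Mul(2, Pow(Add(-3, 2), -1)))))) = Mul(184, Mul(Rational(1, 3), Add(3, Add(Rational(5, 4), Mul(-1, -1), Mul(2, Pow(-1, -1)))))) = Mul(184, Mul(Rational(1, 3), Add(3, Add(Rational(5, 4), 1, Mul(2, -1))))) = Mul(184, Mul(Rational(1, 3), Add(3, Add(Rational(5, 4), 1, -2)))) = Mul(184, Mul(Rational(1, 3), Add(3, Rational(1, 4)))) = Mul(184, Mul(Rational(1, 3), Rational(13, 4))) = Mul(184, Rational(13, 12)) = Rational(598, 3)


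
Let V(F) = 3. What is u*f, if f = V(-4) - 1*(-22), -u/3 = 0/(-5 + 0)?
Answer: 0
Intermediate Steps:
u = 0 (u = -3*0/(-5 + 0) = -3*0/(-5) = -(-3)*0/5 = -3*0 = 0)
f = 25 (f = 3 - 1*(-22) = 3 + 22 = 25)
u*f = 0*25 = 0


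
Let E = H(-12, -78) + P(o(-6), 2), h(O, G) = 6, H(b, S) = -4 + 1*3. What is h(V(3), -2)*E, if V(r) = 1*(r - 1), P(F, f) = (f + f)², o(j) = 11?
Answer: 90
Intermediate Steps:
H(b, S) = -1 (H(b, S) = -4 + 3 = -1)
P(F, f) = 4*f² (P(F, f) = (2*f)² = 4*f²)
V(r) = -1 + r (V(r) = 1*(-1 + r) = -1 + r)
E = 15 (E = -1 + 4*2² = -1 + 4*4 = -1 + 16 = 15)
h(V(3), -2)*E = 6*15 = 90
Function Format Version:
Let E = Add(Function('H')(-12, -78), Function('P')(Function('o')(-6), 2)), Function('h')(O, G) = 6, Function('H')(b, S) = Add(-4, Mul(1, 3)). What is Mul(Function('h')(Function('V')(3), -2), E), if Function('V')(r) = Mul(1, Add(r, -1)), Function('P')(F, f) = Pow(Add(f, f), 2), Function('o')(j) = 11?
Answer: 90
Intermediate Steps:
Function('H')(b, S) = -1 (Function('H')(b, S) = Add(-4, 3) = -1)
Function('P')(F, f) = Mul(4, Pow(f, 2)) (Function('P')(F, f) = Pow(Mul(2, f), 2) = Mul(4, Pow(f, 2)))
Function('V')(r) = Add(-1, r) (Function('V')(r) = Mul(1, Add(-1, r)) = Add(-1, r))
E = 15 (E = Add(-1, Mul(4, Pow(2, 2))) = Add(-1, Mul(4, 4)) = Add(-1, 16) = 15)
Mul(Function('h')(Function('V')(3), -2), E) = Mul(6, 15) = 90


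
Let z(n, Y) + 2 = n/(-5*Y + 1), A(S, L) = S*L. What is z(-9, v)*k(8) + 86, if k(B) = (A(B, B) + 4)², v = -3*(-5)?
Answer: -318186/37 ≈ -8599.6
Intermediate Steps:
A(S, L) = L*S
v = 15
z(n, Y) = -2 + n/(1 - 5*Y) (z(n, Y) = -2 + n/(-5*Y + 1) = -2 + n/(1 - 5*Y))
k(B) = (4 + B²)² (k(B) = (B*B + 4)² = (B² + 4)² = (4 + B²)²)
z(-9, v)*k(8) + 86 = ((2 - 1*(-9) - 10*15)/(-1 + 5*15))*(4 + 8²)² + 86 = ((2 + 9 - 150)/(-1 + 75))*(4 + 64)² + 86 = (-139/74)*68² + 86 = ((1/74)*(-139))*4624 + 86 = -139/74*4624 + 86 = -321368/37 + 86 = -318186/37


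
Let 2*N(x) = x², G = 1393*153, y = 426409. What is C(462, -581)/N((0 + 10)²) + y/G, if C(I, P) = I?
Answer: 1115255299/532822500 ≈ 2.0931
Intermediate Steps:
G = 213129
N(x) = x²/2
C(462, -581)/N((0 + 10)²) + y/G = 462/((((0 + 10)²)²/2)) + 426409/213129 = 462/(((10²)²/2)) + 426409*(1/213129) = 462/(((½)*100²)) + 426409/213129 = 462/(((½)*10000)) + 426409/213129 = 462/5000 + 426409/213129 = 462*(1/5000) + 426409/213129 = 231/2500 + 426409/213129 = 1115255299/532822500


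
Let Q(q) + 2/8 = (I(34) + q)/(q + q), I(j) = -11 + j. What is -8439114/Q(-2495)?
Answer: -84222357720/2449 ≈ -3.4391e+7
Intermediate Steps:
Q(q) = -1/4 + (23 + q)/(2*q) (Q(q) = -1/4 + ((-11 + 34) + q)/(q + q) = -1/4 + (23 + q)/((2*q)) = -1/4 + (23 + q)*(1/(2*q)) = -1/4 + (23 + q)/(2*q))
-8439114/Q(-2495) = -8439114*(-9980/(46 - 2495)) = -8439114/((1/4)*(-1/2495)*(-2449)) = -8439114/2449/9980 = -8439114*9980/2449 = -84222357720/2449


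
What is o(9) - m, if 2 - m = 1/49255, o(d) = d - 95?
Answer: -4334439/49255 ≈ -88.000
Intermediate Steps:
o(d) = -95 + d
m = 98509/49255 (m = 2 - 1/49255 = 98509/49255 ≈ 2.0000)
o(9) - m = (-95 + 9) - 1*98509/49255 = -86 - 98509/49255 = -4334439/49255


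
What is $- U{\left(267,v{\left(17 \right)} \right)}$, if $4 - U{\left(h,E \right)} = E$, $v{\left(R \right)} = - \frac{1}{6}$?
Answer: $- \frac{25}{6} \approx -4.1667$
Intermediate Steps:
$v{\left(R \right)} = - \frac{1}{6}$ ($v{\left(R \right)} = \left(-1\right) \frac{1}{6} = - \frac{1}{6}$)
$U{\left(h,E \right)} = 4 - E$
$- U{\left(267,v{\left(17 \right)} \right)} = - (4 - - \frac{1}{6}) = - (4 + \frac{1}{6}) = \left(-1\right) \frac{25}{6} = - \frac{25}{6}$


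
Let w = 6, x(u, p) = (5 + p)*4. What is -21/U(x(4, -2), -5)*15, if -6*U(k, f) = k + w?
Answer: 105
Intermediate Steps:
x(u, p) = 20 + 4*p
U(k, f) = -1 - k/6 (U(k, f) = -(k + 6)/6 = -(6 + k)/6 = -1 - k/6)
-21/U(x(4, -2), -5)*15 = -21/(-1 - (20 + 4*(-2))/6)*15 = -21/(-1 - (20 - 8)/6)*15 = -21/(-1 - ⅙*12)*15 = -21/(-1 - 2)*15 = -21/(-3)*15 = -21*(-⅓)*15 = 7*15 = 105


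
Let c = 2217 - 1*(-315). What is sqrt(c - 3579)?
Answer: I*sqrt(1047) ≈ 32.357*I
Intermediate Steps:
c = 2532 (c = 2217 + 315 = 2532)
sqrt(c - 3579) = sqrt(2532 - 3579) = sqrt(-1047) = I*sqrt(1047)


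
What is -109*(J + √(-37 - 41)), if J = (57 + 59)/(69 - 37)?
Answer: -3161/8 - 109*I*√78 ≈ -395.13 - 962.66*I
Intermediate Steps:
J = 29/8 (J = 116/32 = 116*(1/32) = 29/8 ≈ 3.6250)
-109*(J + √(-37 - 41)) = -109*(29/8 + √(-37 - 41)) = -109*(29/8 + √(-78)) = -109*(29/8 + I*√78) = -3161/8 - 109*I*√78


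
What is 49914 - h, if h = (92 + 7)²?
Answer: 40113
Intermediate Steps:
h = 9801 (h = 99² = 9801)
49914 - h = 49914 - 1*9801 = 49914 - 9801 = 40113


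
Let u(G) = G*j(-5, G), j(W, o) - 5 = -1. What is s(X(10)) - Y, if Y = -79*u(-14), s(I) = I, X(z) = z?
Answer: -4414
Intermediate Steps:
j(W, o) = 4 (j(W, o) = 5 - 1 = 4)
u(G) = 4*G (u(G) = G*4 = 4*G)
Y = 4424 (Y = -316*(-14) = -79*(-56) = 4424)
s(X(10)) - Y = 10 - 1*4424 = 10 - 4424 = -4414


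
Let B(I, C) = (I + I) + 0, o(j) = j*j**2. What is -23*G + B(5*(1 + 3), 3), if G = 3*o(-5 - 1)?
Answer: 14944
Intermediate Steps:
o(j) = j**3
B(I, C) = 2*I (B(I, C) = 2*I + 0 = 2*I)
G = -648 (G = 3*(-5 - 1)**3 = 3*(-6)**3 = 3*(-216) = -648)
-23*G + B(5*(1 + 3), 3) = -23*(-648) + 2*(5*(1 + 3)) = 14904 + 2*(5*4) = 14904 + 2*20 = 14904 + 40 = 14944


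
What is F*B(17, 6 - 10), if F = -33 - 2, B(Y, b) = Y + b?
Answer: -455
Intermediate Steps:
F = -35
F*B(17, 6 - 10) = -35*(17 + (6 - 10)) = -35*(17 - 4) = -35*13 = -455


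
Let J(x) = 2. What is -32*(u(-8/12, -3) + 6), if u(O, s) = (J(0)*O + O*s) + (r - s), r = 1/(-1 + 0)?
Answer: -832/3 ≈ -277.33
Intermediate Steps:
r = -1 (r = 1/(-1) = -1)
u(O, s) = -1 - s + 2*O + O*s (u(O, s) = (2*O + O*s) + (-1 - s) = -1 - s + 2*O + O*s)
-32*(u(-8/12, -3) + 6) = -32*((-1 - 1*(-3) + 2*(-8/12) - 8/12*(-3)) + 6) = -32*((-1 + 3 + 2*(-8*1/12) - 8*1/12*(-3)) + 6) = -32*((-1 + 3 + 2*(-2/3) - 2/3*(-3)) + 6) = -32*((-1 + 3 - 4/3 + 2) + 6) = -32*(8/3 + 6) = -32*26/3 = -832/3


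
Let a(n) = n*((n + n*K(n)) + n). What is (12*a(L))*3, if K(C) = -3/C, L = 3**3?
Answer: 49572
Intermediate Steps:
L = 27
a(n) = n*(-3 + 2*n) (a(n) = n*((n + n*(-3/n)) + n) = n*((n - 3) + n) = n*((-3 + n) + n) = n*(-3 + 2*n))
(12*a(L))*3 = (12*(27*(-3 + 2*27)))*3 = (12*(27*(-3 + 54)))*3 = (12*(27*51))*3 = (12*1377)*3 = 16524*3 = 49572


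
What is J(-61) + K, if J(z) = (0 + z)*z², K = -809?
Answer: -227790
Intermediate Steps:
J(z) = z³ (J(z) = z*z² = z³)
J(-61) + K = (-61)³ - 809 = -226981 - 809 = -227790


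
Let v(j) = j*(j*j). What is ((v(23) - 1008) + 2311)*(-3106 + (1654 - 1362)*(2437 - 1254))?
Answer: 4611185100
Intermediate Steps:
v(j) = j³ (v(j) = j*j² = j³)
((v(23) - 1008) + 2311)*(-3106 + (1654 - 1362)*(2437 - 1254)) = ((23³ - 1008) + 2311)*(-3106 + (1654 - 1362)*(2437 - 1254)) = ((12167 - 1008) + 2311)*(-3106 + 292*1183) = (11159 + 2311)*(-3106 + 345436) = 13470*342330 = 4611185100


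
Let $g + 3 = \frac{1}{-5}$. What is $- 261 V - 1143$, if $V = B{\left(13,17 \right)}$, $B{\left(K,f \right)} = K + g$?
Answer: $- \frac{18504}{5} \approx -3700.8$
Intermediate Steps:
$g = - \frac{16}{5}$ ($g = -3 + \frac{1}{-5} = -3 - \frac{1}{5} = - \frac{16}{5} \approx -3.2$)
$B{\left(K,f \right)} = - \frac{16}{5} + K$ ($B{\left(K,f \right)} = K - \frac{16}{5} = - \frac{16}{5} + K$)
$V = \frac{49}{5}$ ($V = - \frac{16}{5} + 13 = \frac{49}{5} \approx 9.8$)
$- 261 V - 1143 = \left(-261\right) \frac{49}{5} - 1143 = - \frac{12789}{5} - 1143 = - \frac{18504}{5}$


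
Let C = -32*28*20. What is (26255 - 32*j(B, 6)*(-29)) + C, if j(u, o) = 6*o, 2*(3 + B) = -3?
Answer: 41743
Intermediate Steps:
B = -9/2 (B = -3 + (1/2)*(-3) = -3 - 3/2 = -9/2 ≈ -4.5000)
C = -17920 (C = -896*20 = -17920)
(26255 - 32*j(B, 6)*(-29)) + C = (26255 - 192*6*(-29)) - 17920 = (26255 - 32*36*(-29)) - 17920 = (26255 - 1152*(-29)) - 17920 = (26255 + 33408) - 17920 = 59663 - 17920 = 41743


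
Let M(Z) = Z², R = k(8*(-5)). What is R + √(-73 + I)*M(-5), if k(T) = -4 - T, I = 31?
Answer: 36 + 25*I*√42 ≈ 36.0 + 162.02*I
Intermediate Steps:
R = 36 (R = -4 - 8*(-5) = -4 - 1*(-40) = -4 + 40 = 36)
R + √(-73 + I)*M(-5) = 36 + √(-73 + 31)*(-5)² = 36 + √(-42)*25 = 36 + (I*√42)*25 = 36 + 25*I*√42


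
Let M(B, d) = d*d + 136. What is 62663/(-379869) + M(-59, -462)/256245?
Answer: 4338356039/6489302127 ≈ 0.66854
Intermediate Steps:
M(B, d) = 136 + d**2 (M(B, d) = d**2 + 136 = 136 + d**2)
62663/(-379869) + M(-59, -462)/256245 = 62663/(-379869) + (136 + (-462)**2)/256245 = 62663*(-1/379869) + (136 + 213444)*(1/256245) = -62663/379869 + 213580*(1/256245) = -62663/379869 + 42716/51249 = 4338356039/6489302127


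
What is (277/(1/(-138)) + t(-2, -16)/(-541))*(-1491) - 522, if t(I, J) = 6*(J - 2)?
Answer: 30833833176/541 ≈ 5.6994e+7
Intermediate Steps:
t(I, J) = -12 + 6*J (t(I, J) = 6*(-2 + J) = -12 + 6*J)
(277/(1/(-138)) + t(-2, -16)/(-541))*(-1491) - 522 = (277/(1/(-138)) + (-12 + 6*(-16))/(-541))*(-1491) - 522 = (277/(-1/138) + (-12 - 96)*(-1/541))*(-1491) - 522 = (277*(-138) - 108*(-1/541))*(-1491) - 522 = (-38226 + 108/541)*(-1491) - 522 = -20680158/541*(-1491) - 522 = 30834115578/541 - 522 = 30833833176/541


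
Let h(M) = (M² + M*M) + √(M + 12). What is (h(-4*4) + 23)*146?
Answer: 78110 + 292*I ≈ 78110.0 + 292.0*I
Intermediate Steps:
h(M) = √(12 + M) + 2*M² (h(M) = (M² + M²) + √(12 + M) = 2*M² + √(12 + M) = √(12 + M) + 2*M²)
(h(-4*4) + 23)*146 = ((√(12 - 4*4) + 2*(-4*4)²) + 23)*146 = ((√(12 - 16) + 2*(-16)²) + 23)*146 = ((√(-4) + 2*256) + 23)*146 = ((2*I + 512) + 23)*146 = ((512 + 2*I) + 23)*146 = (535 + 2*I)*146 = 78110 + 292*I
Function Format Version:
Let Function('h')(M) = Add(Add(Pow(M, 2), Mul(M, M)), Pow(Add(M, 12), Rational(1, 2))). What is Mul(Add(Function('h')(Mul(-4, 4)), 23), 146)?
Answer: Add(78110, Mul(292, I)) ≈ Add(78110., Mul(292.00, I))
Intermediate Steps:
Function('h')(M) = Add(Pow(Add(12, M), Rational(1, 2)), Mul(2, Pow(M, 2))) (Function('h')(M) = Add(Add(Pow(M, 2), Pow(M, 2)), Pow(Add(12, M), Rational(1, 2))) = Add(Mul(2, Pow(M, 2)), Pow(Add(12, M), Rational(1, 2))) = Add(Pow(Add(12, M), Rational(1, 2)), Mul(2, Pow(M, 2))))
Mul(Add(Function('h')(Mul(-4, 4)), 23), 146) = Mul(Add(Add(Pow(Add(12, Mul(-4, 4)), Rational(1, 2)), Mul(2, Pow(Mul(-4, 4), 2))), 23), 146) = Mul(Add(Add(Pow(Add(12, -16), Rational(1, 2)), Mul(2, Pow(-16, 2))), 23), 146) = Mul(Add(Add(Pow(-4, Rational(1, 2)), Mul(2, 256)), 23), 146) = Mul(Add(Add(Mul(2, I), 512), 23), 146) = Mul(Add(Add(512, Mul(2, I)), 23), 146) = Mul(Add(535, Mul(2, I)), 146) = Add(78110, Mul(292, I))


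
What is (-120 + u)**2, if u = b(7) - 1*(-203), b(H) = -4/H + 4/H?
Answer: 6889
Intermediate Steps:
b(H) = 0
u = 203 (u = 0 - 1*(-203) = 0 + 203 = 203)
(-120 + u)**2 = (-120 + 203)**2 = 83**2 = 6889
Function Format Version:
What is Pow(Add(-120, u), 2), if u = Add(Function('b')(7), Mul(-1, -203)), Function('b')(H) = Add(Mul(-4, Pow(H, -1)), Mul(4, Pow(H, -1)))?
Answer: 6889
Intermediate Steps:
Function('b')(H) = 0
u = 203 (u = Add(0, Mul(-1, -203)) = Add(0, 203) = 203)
Pow(Add(-120, u), 2) = Pow(Add(-120, 203), 2) = Pow(83, 2) = 6889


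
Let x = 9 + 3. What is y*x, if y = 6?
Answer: 72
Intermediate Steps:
x = 12
y*x = 6*12 = 72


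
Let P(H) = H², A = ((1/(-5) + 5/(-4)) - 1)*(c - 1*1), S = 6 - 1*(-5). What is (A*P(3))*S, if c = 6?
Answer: -4851/4 ≈ -1212.8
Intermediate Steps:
S = 11 (S = 6 + 5 = 11)
A = -49/4 (A = ((1/(-5) + 5/(-4)) - 1)*(6 - 1*1) = ((1*(-⅕) + 5*(-¼)) - 1)*(6 - 1) = ((-⅕ - 5/4) - 1)*5 = (-29/20 - 1)*5 = -49/20*5 = -49/4 ≈ -12.250)
(A*P(3))*S = -49/4*3²*11 = -49/4*9*11 = -441/4*11 = -4851/4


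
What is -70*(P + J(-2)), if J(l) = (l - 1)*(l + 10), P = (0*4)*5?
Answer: 1680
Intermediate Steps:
P = 0 (P = 0*5 = 0)
J(l) = (-1 + l)*(10 + l)
-70*(P + J(-2)) = -70*(0 + (-10 + (-2)² + 9*(-2))) = -70*(0 + (-10 + 4 - 18)) = -70*(0 - 24) = -70*(-24) = 1680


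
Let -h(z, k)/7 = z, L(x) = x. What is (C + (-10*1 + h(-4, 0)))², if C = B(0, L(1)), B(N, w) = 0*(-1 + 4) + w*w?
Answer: 361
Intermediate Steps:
h(z, k) = -7*z
B(N, w) = w² (B(N, w) = 0*3 + w² = 0 + w² = w²)
C = 1 (C = 1² = 1)
(C + (-10*1 + h(-4, 0)))² = (1 + (-10*1 - 7*(-4)))² = (1 + (-10 + 28))² = (1 + 18)² = 19² = 361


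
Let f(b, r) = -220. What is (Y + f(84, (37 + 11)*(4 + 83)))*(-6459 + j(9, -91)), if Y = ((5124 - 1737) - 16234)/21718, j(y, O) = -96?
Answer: 31403739885/21718 ≈ 1.4460e+6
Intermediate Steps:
Y = -12847/21718 (Y = (3387 - 16234)*(1/21718) = -12847*1/21718 = -12847/21718 ≈ -0.59154)
(Y + f(84, (37 + 11)*(4 + 83)))*(-6459 + j(9, -91)) = (-12847/21718 - 220)*(-6459 - 96) = -4790807/21718*(-6555) = 31403739885/21718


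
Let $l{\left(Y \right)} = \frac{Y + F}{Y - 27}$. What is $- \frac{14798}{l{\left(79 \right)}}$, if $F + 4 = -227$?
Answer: $\frac{96187}{19} \approx 5062.5$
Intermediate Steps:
$F = -231$ ($F = -4 - 227 = -231$)
$l{\left(Y \right)} = \frac{-231 + Y}{-27 + Y}$ ($l{\left(Y \right)} = \frac{Y - 231}{Y - 27} = \frac{-231 + Y}{-27 + Y}$)
$- \frac{14798}{l{\left(79 \right)}} = - \frac{14798}{\frac{1}{-27 + 79} \left(-231 + 79\right)} = - \frac{14798}{\frac{1}{52} \left(-152\right)} = - \frac{14798}{- \frac{38}{13}} = \left(-14798\right) \left(- \frac{13}{38}\right) = \frac{96187}{19}$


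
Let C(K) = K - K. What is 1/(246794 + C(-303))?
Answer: 1/246794 ≈ 4.0520e-6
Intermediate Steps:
C(K) = 0
1/(246794 + C(-303)) = 1/(246794 + 0) = 1/246794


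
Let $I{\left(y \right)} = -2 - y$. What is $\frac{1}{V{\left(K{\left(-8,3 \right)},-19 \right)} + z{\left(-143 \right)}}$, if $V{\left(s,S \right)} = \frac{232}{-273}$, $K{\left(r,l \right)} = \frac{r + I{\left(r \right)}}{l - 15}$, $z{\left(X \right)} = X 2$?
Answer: $- \frac{273}{78310} \approx -0.0034861$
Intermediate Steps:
$z{\left(X \right)} = 2 X$
$K{\left(r,l \right)} = - \frac{2}{-15 + l}$ ($K{\left(r,l \right)} = \frac{r - \left(2 + r\right)}{l - 15} = - \frac{2}{-15 + l}$)
$V{\left(s,S \right)} = - \frac{232}{273}$ ($V{\left(s,S \right)} = 232 \left(- \frac{1}{273}\right) = - \frac{232}{273}$)
$\frac{1}{V{\left(K{\left(-8,3 \right)},-19 \right)} + z{\left(-143 \right)}} = \frac{1}{- \frac{232}{273} + 2 \left(-143\right)} = \frac{1}{- \frac{232}{273} - 286} = \frac{1}{- \frac{78310}{273}} = - \frac{273}{78310}$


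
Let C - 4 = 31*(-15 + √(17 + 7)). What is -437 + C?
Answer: -898 + 62*√6 ≈ -746.13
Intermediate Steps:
C = -461 + 62*√6 (C = 4 + 31*(-15 + √(17 + 7)) = 4 + 31*(-15 + √24) = 4 + 31*(-15 + 2*√6) = 4 + (-465 + 62*√6) = -461 + 62*√6 ≈ -309.13)
-437 + C = -437 + (-461 + 62*√6) = -898 + 62*√6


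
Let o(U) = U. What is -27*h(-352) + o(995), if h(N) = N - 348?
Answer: 19895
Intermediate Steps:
h(N) = -348 + N
-27*h(-352) + o(995) = -27*(-348 - 352) + 995 = -27*(-700) + 995 = 18900 + 995 = 19895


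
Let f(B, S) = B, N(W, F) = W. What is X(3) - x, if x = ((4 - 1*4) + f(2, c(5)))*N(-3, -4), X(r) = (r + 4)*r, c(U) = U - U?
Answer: 27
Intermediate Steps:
c(U) = 0
X(r) = r*(4 + r) (X(r) = (4 + r)*r = r*(4 + r))
x = -6 (x = ((4 - 1*4) + 2)*(-3) = ((4 - 4) + 2)*(-3) = (0 + 2)*(-3) = 2*(-3) = -6)
X(3) - x = 3*(4 + 3) - 1*(-6) = 3*7 + 6 = 21 + 6 = 27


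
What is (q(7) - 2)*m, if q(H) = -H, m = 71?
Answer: -639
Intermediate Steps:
(q(7) - 2)*m = (-1*7 - 2)*71 = (-7 - 2)*71 = -9*71 = -639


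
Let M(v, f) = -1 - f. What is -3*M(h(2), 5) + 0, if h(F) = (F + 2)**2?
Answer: 18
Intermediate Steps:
h(F) = (2 + F)**2
-3*M(h(2), 5) + 0 = -3*(-1 - 1*5) + 0 = -3*(-1 - 5) + 0 = -3*(-6) + 0 = 18 + 0 = 18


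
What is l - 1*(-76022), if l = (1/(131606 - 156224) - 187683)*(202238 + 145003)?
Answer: -534794511019433/8206 ≈ -6.5171e+10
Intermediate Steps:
l = -534795134855965/8206 (l = (1/(-24618) - 187683)*347241 = (-1/24618 - 187683)*347241 = -4620380095/24618*347241 = -534795134855965/8206 ≈ -6.5171e+10)
l - 1*(-76022) = -534795134855965/8206 - 1*(-76022) = -534795134855965/8206 + 76022 = -534794511019433/8206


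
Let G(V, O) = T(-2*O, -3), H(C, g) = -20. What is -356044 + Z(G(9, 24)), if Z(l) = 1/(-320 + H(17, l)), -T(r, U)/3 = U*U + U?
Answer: -121054961/340 ≈ -3.5604e+5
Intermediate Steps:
T(r, U) = -3*U - 3*U² (T(r, U) = -3*(U*U + U) = -3*(U² + U) = -3*(U + U²) = -3*U - 3*U²)
G(V, O) = -18 (G(V, O) = -3*(-3)*(1 - 3) = -3*(-3)*(-2) = -18)
Z(l) = -1/340 (Z(l) = 1/(-320 - 20) = 1/(-340) = -1/340)
-356044 + Z(G(9, 24)) = -356044 - 1/340 = -121054961/340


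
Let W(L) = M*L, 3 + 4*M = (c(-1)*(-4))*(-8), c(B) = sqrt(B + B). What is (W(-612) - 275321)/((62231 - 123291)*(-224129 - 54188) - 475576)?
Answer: -19633/1213825746 - 408*I*sqrt(2)/1416130037 ≈ -1.6174e-5 - 4.0745e-7*I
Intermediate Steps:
c(B) = sqrt(2)*sqrt(B) (c(B) = sqrt(2*B) = sqrt(2)*sqrt(B))
M = -3/4 + 8*I*sqrt(2) (M = -3/4 + (((sqrt(2)*sqrt(-1))*(-4))*(-8))/4 = -3/4 + (((sqrt(2)*I)*(-4))*(-8))/4 = -3/4 + (((I*sqrt(2))*(-4))*(-8))/4 = -3/4 + (-4*I*sqrt(2)*(-8))/4 = -3/4 + (32*I*sqrt(2))/4 = -3/4 + 8*I*sqrt(2) ≈ -0.75 + 11.314*I)
W(L) = L*(-3/4 + 8*I*sqrt(2)) (W(L) = (-3/4 + 8*I*sqrt(2))*L = L*(-3/4 + 8*I*sqrt(2)))
(W(-612) - 275321)/((62231 - 123291)*(-224129 - 54188) - 475576) = ((1/4)*(-612)*(-3 + 32*I*sqrt(2)) - 275321)/((62231 - 123291)*(-224129 - 54188) - 475576) = ((459 - 4896*I*sqrt(2)) - 275321)/(-61060*(-278317) - 475576) = (-274862 - 4896*I*sqrt(2))/(16994036020 - 475576) = (-274862 - 4896*I*sqrt(2))/16993560444 = (-274862 - 4896*I*sqrt(2))*(1/16993560444) = -19633/1213825746 - 408*I*sqrt(2)/1416130037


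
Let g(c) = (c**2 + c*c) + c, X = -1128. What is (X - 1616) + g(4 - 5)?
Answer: -2743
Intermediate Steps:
g(c) = c + 2*c**2 (g(c) = (c**2 + c**2) + c = 2*c**2 + c = c + 2*c**2)
(X - 1616) + g(4 - 5) = (-1128 - 1616) + (4 - 5)*(1 + 2*(4 - 5)) = -2744 - (1 + 2*(-1)) = -2744 - (1 - 2) = -2744 - 1*(-1) = -2744 + 1 = -2743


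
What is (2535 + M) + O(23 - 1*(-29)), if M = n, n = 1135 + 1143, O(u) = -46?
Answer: 4767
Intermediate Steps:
n = 2278
M = 2278
(2535 + M) + O(23 - 1*(-29)) = (2535 + 2278) - 46 = 4813 - 46 = 4767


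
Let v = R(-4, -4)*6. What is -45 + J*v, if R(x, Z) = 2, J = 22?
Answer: 219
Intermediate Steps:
v = 12 (v = 2*6 = 12)
-45 + J*v = -45 + 22*12 = -45 + 264 = 219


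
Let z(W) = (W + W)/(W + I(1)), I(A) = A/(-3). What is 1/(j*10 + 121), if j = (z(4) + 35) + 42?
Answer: 11/10041 ≈ 0.0010955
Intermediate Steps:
I(A) = -A/3 (I(A) = A*(-⅓) = -A/3)
z(W) = 2*W/(-⅓ + W) (z(W) = (W + W)/(W - ⅓*1) = (2*W)/(W - ⅓) = (2*W)/(-⅓ + W) = 2*W/(-⅓ + W))
j = 871/11 (j = (6*4/(-1 + 3*4) + 35) + 42 = (6*4/(-1 + 12) + 35) + 42 = (6*4/11 + 35) + 42 = (6*4*(1/11) + 35) + 42 = (24/11 + 35) + 42 = 409/11 + 42 = 871/11 ≈ 79.182)
1/(j*10 + 121) = 1/((871/11)*10 + 121) = 1/(8710/11 + 121) = 1/(10041/11) = 11/10041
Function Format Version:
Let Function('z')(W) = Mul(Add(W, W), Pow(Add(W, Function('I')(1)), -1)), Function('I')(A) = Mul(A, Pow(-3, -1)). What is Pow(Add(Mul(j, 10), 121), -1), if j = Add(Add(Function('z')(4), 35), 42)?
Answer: Rational(11, 10041) ≈ 0.0010955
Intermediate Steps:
Function('I')(A) = Mul(Rational(-1, 3), A) (Function('I')(A) = Mul(A, Rational(-1, 3)) = Mul(Rational(-1, 3), A))
Function('z')(W) = Mul(2, W, Pow(Add(Rational(-1, 3), W), -1)) (Function('z')(W) = Mul(Add(W, W), Pow(Add(W, Mul(Rational(-1, 3), 1)), -1)) = Mul(Mul(2, W), Pow(Add(W, Rational(-1, 3)), -1)) = Mul(Mul(2, W), Pow(Add(Rational(-1, 3), W), -1)) = Mul(2, W, Pow(Add(Rational(-1, 3), W), -1)))
j = Rational(871, 11) (j = Add(Add(Mul(6, 4, Pow(Add(-1, Mul(3, 4)), -1)), 35), 42) = Add(Add(Mul(6, 4, Pow(Add(-1, 12), -1)), 35), 42) = Add(Add(Mul(6, 4, Pow(11, -1)), 35), 42) = Add(Add(Mul(6, 4, Rational(1, 11)), 35), 42) = Add(Add(Rational(24, 11), 35), 42) = Add(Rational(409, 11), 42) = Rational(871, 11) ≈ 79.182)
Pow(Add(Mul(j, 10), 121), -1) = Pow(Add(Mul(Rational(871, 11), 10), 121), -1) = Pow(Add(Rational(8710, 11), 121), -1) = Pow(Rational(10041, 11), -1) = Rational(11, 10041)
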